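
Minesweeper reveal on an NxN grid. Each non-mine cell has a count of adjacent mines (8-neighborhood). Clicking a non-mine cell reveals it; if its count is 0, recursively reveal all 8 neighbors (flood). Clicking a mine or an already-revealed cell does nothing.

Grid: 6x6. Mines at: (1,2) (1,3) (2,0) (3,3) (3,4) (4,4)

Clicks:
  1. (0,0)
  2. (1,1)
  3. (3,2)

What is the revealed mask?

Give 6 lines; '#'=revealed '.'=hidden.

Answer: ##....
##....
......
..#...
......
......

Derivation:
Click 1 (0,0) count=0: revealed 4 new [(0,0) (0,1) (1,0) (1,1)] -> total=4
Click 2 (1,1) count=2: revealed 0 new [(none)] -> total=4
Click 3 (3,2) count=1: revealed 1 new [(3,2)] -> total=5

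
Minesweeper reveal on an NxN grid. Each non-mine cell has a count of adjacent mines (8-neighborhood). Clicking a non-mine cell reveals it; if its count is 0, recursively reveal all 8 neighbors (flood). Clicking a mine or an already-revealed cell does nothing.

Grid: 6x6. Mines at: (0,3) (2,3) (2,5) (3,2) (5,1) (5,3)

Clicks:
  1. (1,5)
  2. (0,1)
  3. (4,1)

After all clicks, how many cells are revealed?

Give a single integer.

Click 1 (1,5) count=1: revealed 1 new [(1,5)] -> total=1
Click 2 (0,1) count=0: revealed 13 new [(0,0) (0,1) (0,2) (1,0) (1,1) (1,2) (2,0) (2,1) (2,2) (3,0) (3,1) (4,0) (4,1)] -> total=14
Click 3 (4,1) count=2: revealed 0 new [(none)] -> total=14

Answer: 14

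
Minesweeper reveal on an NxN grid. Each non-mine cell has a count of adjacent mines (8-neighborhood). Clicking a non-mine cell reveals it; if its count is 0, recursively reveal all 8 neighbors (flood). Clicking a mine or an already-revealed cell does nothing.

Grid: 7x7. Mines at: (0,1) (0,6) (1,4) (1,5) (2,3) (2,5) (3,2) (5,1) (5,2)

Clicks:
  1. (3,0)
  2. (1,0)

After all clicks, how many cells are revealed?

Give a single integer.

Answer: 8

Derivation:
Click 1 (3,0) count=0: revealed 8 new [(1,0) (1,1) (2,0) (2,1) (3,0) (3,1) (4,0) (4,1)] -> total=8
Click 2 (1,0) count=1: revealed 0 new [(none)] -> total=8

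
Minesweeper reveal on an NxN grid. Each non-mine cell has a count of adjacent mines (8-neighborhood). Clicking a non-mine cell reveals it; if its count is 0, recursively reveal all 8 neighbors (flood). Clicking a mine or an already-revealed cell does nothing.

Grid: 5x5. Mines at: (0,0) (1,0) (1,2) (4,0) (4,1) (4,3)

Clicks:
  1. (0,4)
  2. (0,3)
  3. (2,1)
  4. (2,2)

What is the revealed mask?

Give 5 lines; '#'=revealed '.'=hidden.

Click 1 (0,4) count=0: revealed 8 new [(0,3) (0,4) (1,3) (1,4) (2,3) (2,4) (3,3) (3,4)] -> total=8
Click 2 (0,3) count=1: revealed 0 new [(none)] -> total=8
Click 3 (2,1) count=2: revealed 1 new [(2,1)] -> total=9
Click 4 (2,2) count=1: revealed 1 new [(2,2)] -> total=10

Answer: ...##
...##
.####
...##
.....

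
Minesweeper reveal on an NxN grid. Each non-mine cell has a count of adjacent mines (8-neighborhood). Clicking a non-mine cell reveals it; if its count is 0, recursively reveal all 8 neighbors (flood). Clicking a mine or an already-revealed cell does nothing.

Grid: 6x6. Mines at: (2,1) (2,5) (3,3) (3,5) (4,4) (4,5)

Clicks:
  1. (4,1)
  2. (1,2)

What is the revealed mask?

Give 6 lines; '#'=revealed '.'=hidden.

Answer: ......
..#...
......
###...
####..
####..

Derivation:
Click 1 (4,1) count=0: revealed 11 new [(3,0) (3,1) (3,2) (4,0) (4,1) (4,2) (4,3) (5,0) (5,1) (5,2) (5,3)] -> total=11
Click 2 (1,2) count=1: revealed 1 new [(1,2)] -> total=12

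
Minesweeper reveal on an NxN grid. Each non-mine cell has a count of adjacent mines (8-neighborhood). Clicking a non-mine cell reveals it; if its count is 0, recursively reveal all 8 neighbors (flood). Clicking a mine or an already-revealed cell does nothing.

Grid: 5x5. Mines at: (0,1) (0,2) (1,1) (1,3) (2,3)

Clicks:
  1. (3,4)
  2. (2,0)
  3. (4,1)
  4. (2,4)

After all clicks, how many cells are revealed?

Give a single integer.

Click 1 (3,4) count=1: revealed 1 new [(3,4)] -> total=1
Click 2 (2,0) count=1: revealed 1 new [(2,0)] -> total=2
Click 3 (4,1) count=0: revealed 11 new [(2,1) (2,2) (3,0) (3,1) (3,2) (3,3) (4,0) (4,1) (4,2) (4,3) (4,4)] -> total=13
Click 4 (2,4) count=2: revealed 1 new [(2,4)] -> total=14

Answer: 14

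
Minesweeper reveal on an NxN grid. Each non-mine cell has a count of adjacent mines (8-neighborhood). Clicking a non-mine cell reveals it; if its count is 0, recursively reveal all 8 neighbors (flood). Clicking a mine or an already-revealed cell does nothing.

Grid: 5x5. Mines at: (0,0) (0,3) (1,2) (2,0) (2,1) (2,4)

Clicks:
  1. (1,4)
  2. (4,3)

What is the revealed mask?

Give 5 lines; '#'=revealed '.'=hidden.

Click 1 (1,4) count=2: revealed 1 new [(1,4)] -> total=1
Click 2 (4,3) count=0: revealed 10 new [(3,0) (3,1) (3,2) (3,3) (3,4) (4,0) (4,1) (4,2) (4,3) (4,4)] -> total=11

Answer: .....
....#
.....
#####
#####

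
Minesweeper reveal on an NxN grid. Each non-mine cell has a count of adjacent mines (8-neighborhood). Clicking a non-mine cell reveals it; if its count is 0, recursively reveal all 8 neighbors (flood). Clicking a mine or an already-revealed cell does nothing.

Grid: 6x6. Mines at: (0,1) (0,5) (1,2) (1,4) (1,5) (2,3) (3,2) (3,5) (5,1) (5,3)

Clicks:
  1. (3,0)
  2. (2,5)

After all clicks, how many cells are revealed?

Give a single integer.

Answer: 9

Derivation:
Click 1 (3,0) count=0: revealed 8 new [(1,0) (1,1) (2,0) (2,1) (3,0) (3,1) (4,0) (4,1)] -> total=8
Click 2 (2,5) count=3: revealed 1 new [(2,5)] -> total=9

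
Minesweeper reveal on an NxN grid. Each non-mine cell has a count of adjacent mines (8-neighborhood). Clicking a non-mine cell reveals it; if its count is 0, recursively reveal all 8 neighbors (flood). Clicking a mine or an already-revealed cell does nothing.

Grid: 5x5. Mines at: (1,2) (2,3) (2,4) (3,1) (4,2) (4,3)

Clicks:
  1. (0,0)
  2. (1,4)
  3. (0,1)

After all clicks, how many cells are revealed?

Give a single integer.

Click 1 (0,0) count=0: revealed 6 new [(0,0) (0,1) (1,0) (1,1) (2,0) (2,1)] -> total=6
Click 2 (1,4) count=2: revealed 1 new [(1,4)] -> total=7
Click 3 (0,1) count=1: revealed 0 new [(none)] -> total=7

Answer: 7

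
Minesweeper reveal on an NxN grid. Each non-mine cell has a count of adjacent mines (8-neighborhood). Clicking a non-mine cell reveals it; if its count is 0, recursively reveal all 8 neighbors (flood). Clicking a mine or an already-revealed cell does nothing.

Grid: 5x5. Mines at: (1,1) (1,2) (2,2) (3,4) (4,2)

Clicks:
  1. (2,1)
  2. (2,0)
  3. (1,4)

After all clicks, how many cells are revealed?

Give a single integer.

Answer: 8

Derivation:
Click 1 (2,1) count=3: revealed 1 new [(2,1)] -> total=1
Click 2 (2,0) count=1: revealed 1 new [(2,0)] -> total=2
Click 3 (1,4) count=0: revealed 6 new [(0,3) (0,4) (1,3) (1,4) (2,3) (2,4)] -> total=8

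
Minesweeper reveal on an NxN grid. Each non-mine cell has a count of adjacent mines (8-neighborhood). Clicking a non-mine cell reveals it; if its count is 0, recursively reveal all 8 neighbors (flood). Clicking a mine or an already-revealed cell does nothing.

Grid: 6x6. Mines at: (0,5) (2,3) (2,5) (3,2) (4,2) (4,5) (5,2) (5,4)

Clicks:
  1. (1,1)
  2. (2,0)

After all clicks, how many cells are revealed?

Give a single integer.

Answer: 19

Derivation:
Click 1 (1,1) count=0: revealed 19 new [(0,0) (0,1) (0,2) (0,3) (0,4) (1,0) (1,1) (1,2) (1,3) (1,4) (2,0) (2,1) (2,2) (3,0) (3,1) (4,0) (4,1) (5,0) (5,1)] -> total=19
Click 2 (2,0) count=0: revealed 0 new [(none)] -> total=19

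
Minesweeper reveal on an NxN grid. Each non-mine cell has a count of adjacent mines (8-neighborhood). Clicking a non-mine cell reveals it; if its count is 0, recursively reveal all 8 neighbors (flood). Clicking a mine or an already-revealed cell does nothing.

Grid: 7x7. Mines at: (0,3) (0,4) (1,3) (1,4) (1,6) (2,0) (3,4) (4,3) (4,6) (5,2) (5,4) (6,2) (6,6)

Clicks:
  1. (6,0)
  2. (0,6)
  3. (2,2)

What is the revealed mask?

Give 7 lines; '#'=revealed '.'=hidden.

Click 1 (6,0) count=0: revealed 8 new [(3,0) (3,1) (4,0) (4,1) (5,0) (5,1) (6,0) (6,1)] -> total=8
Click 2 (0,6) count=1: revealed 1 new [(0,6)] -> total=9
Click 3 (2,2) count=1: revealed 1 new [(2,2)] -> total=10

Answer: ......#
.......
..#....
##.....
##.....
##.....
##.....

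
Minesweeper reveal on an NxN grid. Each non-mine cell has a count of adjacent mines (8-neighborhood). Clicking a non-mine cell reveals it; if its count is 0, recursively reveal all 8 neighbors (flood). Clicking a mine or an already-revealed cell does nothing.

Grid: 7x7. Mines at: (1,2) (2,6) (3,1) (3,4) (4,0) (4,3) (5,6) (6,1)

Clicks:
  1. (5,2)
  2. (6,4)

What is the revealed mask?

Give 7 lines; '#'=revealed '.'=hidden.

Answer: .......
.......
.......
.......
.......
..####.
..####.

Derivation:
Click 1 (5,2) count=2: revealed 1 new [(5,2)] -> total=1
Click 2 (6,4) count=0: revealed 7 new [(5,3) (5,4) (5,5) (6,2) (6,3) (6,4) (6,5)] -> total=8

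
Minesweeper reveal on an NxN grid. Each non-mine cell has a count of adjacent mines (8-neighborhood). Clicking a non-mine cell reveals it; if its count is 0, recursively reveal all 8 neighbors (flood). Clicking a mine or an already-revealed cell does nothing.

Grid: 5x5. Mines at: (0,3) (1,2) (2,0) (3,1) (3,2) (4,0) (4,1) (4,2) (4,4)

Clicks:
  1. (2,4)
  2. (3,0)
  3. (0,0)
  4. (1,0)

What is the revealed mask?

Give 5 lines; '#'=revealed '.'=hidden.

Answer: ##...
##.##
...##
#..##
.....

Derivation:
Click 1 (2,4) count=0: revealed 6 new [(1,3) (1,4) (2,3) (2,4) (3,3) (3,4)] -> total=6
Click 2 (3,0) count=4: revealed 1 new [(3,0)] -> total=7
Click 3 (0,0) count=0: revealed 4 new [(0,0) (0,1) (1,0) (1,1)] -> total=11
Click 4 (1,0) count=1: revealed 0 new [(none)] -> total=11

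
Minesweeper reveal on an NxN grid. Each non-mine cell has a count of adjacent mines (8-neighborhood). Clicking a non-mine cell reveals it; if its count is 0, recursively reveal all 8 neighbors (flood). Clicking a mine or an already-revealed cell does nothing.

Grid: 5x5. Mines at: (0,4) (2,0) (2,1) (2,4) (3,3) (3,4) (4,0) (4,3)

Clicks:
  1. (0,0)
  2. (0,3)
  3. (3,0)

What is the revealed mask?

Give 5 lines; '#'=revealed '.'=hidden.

Answer: ####.
####.
.....
#....
.....

Derivation:
Click 1 (0,0) count=0: revealed 8 new [(0,0) (0,1) (0,2) (0,3) (1,0) (1,1) (1,2) (1,3)] -> total=8
Click 2 (0,3) count=1: revealed 0 new [(none)] -> total=8
Click 3 (3,0) count=3: revealed 1 new [(3,0)] -> total=9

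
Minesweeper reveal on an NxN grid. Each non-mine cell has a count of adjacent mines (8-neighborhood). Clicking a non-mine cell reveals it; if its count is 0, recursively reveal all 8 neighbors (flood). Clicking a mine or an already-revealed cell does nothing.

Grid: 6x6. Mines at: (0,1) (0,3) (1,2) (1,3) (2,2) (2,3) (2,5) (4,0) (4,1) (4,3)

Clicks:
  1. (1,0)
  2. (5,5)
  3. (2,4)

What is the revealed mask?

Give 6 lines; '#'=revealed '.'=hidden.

Click 1 (1,0) count=1: revealed 1 new [(1,0)] -> total=1
Click 2 (5,5) count=0: revealed 6 new [(3,4) (3,5) (4,4) (4,5) (5,4) (5,5)] -> total=7
Click 3 (2,4) count=3: revealed 1 new [(2,4)] -> total=8

Answer: ......
#.....
....#.
....##
....##
....##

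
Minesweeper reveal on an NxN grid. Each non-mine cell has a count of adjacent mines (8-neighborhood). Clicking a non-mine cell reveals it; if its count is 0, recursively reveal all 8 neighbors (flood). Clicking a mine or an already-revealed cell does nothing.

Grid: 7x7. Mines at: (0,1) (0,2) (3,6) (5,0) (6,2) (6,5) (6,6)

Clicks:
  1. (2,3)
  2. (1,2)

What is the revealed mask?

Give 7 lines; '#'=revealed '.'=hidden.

Answer: ...####
#######
#######
######.
######.
.#####.
.......

Derivation:
Click 1 (2,3) count=0: revealed 35 new [(0,3) (0,4) (0,5) (0,6) (1,0) (1,1) (1,2) (1,3) (1,4) (1,5) (1,6) (2,0) (2,1) (2,2) (2,3) (2,4) (2,5) (2,6) (3,0) (3,1) (3,2) (3,3) (3,4) (3,5) (4,0) (4,1) (4,2) (4,3) (4,4) (4,5) (5,1) (5,2) (5,3) (5,4) (5,5)] -> total=35
Click 2 (1,2) count=2: revealed 0 new [(none)] -> total=35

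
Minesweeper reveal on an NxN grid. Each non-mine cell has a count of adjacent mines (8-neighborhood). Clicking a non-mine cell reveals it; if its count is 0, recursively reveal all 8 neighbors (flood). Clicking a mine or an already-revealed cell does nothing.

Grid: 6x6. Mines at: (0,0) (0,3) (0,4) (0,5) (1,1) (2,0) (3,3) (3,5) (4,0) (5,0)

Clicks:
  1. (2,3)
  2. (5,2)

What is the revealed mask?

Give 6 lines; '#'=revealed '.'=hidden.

Click 1 (2,3) count=1: revealed 1 new [(2,3)] -> total=1
Click 2 (5,2) count=0: revealed 10 new [(4,1) (4,2) (4,3) (4,4) (4,5) (5,1) (5,2) (5,3) (5,4) (5,5)] -> total=11

Answer: ......
......
...#..
......
.#####
.#####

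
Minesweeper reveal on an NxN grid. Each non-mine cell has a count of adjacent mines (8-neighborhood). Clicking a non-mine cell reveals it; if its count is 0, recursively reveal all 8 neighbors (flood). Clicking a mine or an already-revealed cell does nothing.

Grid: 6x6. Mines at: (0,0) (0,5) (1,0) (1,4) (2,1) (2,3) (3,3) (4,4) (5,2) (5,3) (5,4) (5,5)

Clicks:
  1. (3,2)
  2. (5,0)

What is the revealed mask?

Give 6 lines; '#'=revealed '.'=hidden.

Click 1 (3,2) count=3: revealed 1 new [(3,2)] -> total=1
Click 2 (5,0) count=0: revealed 6 new [(3,0) (3,1) (4,0) (4,1) (5,0) (5,1)] -> total=7

Answer: ......
......
......
###...
##....
##....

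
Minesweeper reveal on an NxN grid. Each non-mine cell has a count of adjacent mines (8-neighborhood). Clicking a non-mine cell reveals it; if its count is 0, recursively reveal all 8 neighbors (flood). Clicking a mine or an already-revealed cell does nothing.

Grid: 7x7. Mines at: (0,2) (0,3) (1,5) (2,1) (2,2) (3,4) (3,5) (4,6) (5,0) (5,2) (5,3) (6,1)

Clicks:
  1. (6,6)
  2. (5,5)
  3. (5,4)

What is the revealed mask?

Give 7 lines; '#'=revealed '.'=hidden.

Click 1 (6,6) count=0: revealed 6 new [(5,4) (5,5) (5,6) (6,4) (6,5) (6,6)] -> total=6
Click 2 (5,5) count=1: revealed 0 new [(none)] -> total=6
Click 3 (5,4) count=1: revealed 0 new [(none)] -> total=6

Answer: .......
.......
.......
.......
.......
....###
....###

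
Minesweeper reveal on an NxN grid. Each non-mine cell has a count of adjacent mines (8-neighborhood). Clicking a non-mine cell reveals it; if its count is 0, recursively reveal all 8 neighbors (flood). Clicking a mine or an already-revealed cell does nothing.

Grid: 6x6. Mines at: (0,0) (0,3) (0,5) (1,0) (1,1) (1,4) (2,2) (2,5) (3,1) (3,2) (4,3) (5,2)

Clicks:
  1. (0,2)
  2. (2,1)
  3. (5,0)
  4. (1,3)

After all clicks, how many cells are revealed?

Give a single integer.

Answer: 7

Derivation:
Click 1 (0,2) count=2: revealed 1 new [(0,2)] -> total=1
Click 2 (2,1) count=5: revealed 1 new [(2,1)] -> total=2
Click 3 (5,0) count=0: revealed 4 new [(4,0) (4,1) (5,0) (5,1)] -> total=6
Click 4 (1,3) count=3: revealed 1 new [(1,3)] -> total=7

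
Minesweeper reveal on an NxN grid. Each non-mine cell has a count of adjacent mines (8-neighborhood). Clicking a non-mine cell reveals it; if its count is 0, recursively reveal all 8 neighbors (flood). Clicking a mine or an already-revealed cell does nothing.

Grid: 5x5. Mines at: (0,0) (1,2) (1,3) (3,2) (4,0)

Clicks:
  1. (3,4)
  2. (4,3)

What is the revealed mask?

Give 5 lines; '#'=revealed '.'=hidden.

Answer: .....
.....
...##
...##
...##

Derivation:
Click 1 (3,4) count=0: revealed 6 new [(2,3) (2,4) (3,3) (3,4) (4,3) (4,4)] -> total=6
Click 2 (4,3) count=1: revealed 0 new [(none)] -> total=6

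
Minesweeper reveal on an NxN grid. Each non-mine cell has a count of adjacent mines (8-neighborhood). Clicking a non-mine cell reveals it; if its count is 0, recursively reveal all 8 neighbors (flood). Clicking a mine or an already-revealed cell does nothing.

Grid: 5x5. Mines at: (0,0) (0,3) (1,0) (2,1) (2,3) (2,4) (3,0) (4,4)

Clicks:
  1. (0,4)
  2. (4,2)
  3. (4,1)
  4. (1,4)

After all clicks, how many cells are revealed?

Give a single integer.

Click 1 (0,4) count=1: revealed 1 new [(0,4)] -> total=1
Click 2 (4,2) count=0: revealed 6 new [(3,1) (3,2) (3,3) (4,1) (4,2) (4,3)] -> total=7
Click 3 (4,1) count=1: revealed 0 new [(none)] -> total=7
Click 4 (1,4) count=3: revealed 1 new [(1,4)] -> total=8

Answer: 8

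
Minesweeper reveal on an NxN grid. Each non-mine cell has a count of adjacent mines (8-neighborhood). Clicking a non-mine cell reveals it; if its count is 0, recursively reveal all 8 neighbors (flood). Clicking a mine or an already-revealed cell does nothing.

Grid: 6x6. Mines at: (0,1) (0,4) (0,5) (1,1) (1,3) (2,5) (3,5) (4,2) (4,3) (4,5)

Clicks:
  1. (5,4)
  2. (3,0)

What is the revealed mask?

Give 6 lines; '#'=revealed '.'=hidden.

Click 1 (5,4) count=2: revealed 1 new [(5,4)] -> total=1
Click 2 (3,0) count=0: revealed 8 new [(2,0) (2,1) (3,0) (3,1) (4,0) (4,1) (5,0) (5,1)] -> total=9

Answer: ......
......
##....
##....
##....
##..#.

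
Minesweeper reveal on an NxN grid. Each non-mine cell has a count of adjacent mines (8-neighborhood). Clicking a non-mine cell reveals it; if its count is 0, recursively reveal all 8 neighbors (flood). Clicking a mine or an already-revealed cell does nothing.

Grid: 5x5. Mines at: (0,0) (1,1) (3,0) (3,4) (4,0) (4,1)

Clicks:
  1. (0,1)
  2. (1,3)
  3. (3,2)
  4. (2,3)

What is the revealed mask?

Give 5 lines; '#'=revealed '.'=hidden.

Click 1 (0,1) count=2: revealed 1 new [(0,1)] -> total=1
Click 2 (1,3) count=0: revealed 9 new [(0,2) (0,3) (0,4) (1,2) (1,3) (1,4) (2,2) (2,3) (2,4)] -> total=10
Click 3 (3,2) count=1: revealed 1 new [(3,2)] -> total=11
Click 4 (2,3) count=1: revealed 0 new [(none)] -> total=11

Answer: .####
..###
..###
..#..
.....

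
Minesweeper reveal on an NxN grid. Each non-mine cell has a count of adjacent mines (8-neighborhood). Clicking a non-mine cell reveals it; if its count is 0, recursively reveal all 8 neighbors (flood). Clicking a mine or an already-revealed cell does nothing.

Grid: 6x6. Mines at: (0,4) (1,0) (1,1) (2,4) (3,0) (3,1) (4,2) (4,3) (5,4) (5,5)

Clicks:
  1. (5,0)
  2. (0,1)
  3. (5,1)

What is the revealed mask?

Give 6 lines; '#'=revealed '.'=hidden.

Answer: .#....
......
......
......
##....
##....

Derivation:
Click 1 (5,0) count=0: revealed 4 new [(4,0) (4,1) (5,0) (5,1)] -> total=4
Click 2 (0,1) count=2: revealed 1 new [(0,1)] -> total=5
Click 3 (5,1) count=1: revealed 0 new [(none)] -> total=5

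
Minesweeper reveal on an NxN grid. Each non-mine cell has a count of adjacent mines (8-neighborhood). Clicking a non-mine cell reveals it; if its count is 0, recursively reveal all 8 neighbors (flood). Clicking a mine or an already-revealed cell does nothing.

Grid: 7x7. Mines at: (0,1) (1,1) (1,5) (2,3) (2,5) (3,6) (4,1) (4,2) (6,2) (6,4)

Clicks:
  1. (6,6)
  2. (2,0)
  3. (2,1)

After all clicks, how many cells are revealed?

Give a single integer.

Answer: 8

Derivation:
Click 1 (6,6) count=0: revealed 6 new [(4,5) (4,6) (5,5) (5,6) (6,5) (6,6)] -> total=6
Click 2 (2,0) count=1: revealed 1 new [(2,0)] -> total=7
Click 3 (2,1) count=1: revealed 1 new [(2,1)] -> total=8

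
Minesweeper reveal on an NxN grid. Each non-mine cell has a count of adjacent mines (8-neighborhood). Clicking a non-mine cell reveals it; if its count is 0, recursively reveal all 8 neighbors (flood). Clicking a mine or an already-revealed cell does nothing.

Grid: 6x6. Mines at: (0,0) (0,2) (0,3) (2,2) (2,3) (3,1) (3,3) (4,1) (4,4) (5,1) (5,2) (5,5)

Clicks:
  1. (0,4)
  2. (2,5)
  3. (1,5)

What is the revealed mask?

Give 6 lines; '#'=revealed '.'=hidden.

Click 1 (0,4) count=1: revealed 1 new [(0,4)] -> total=1
Click 2 (2,5) count=0: revealed 7 new [(0,5) (1,4) (1,5) (2,4) (2,5) (3,4) (3,5)] -> total=8
Click 3 (1,5) count=0: revealed 0 new [(none)] -> total=8

Answer: ....##
....##
....##
....##
......
......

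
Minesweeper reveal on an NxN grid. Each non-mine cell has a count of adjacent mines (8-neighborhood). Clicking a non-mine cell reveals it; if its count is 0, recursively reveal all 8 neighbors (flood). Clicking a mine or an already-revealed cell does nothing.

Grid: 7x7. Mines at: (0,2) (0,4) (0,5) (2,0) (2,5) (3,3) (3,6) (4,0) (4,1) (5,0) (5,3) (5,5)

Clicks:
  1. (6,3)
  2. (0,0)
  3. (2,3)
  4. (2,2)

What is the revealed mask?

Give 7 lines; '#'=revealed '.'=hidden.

Click 1 (6,3) count=1: revealed 1 new [(6,3)] -> total=1
Click 2 (0,0) count=0: revealed 4 new [(0,0) (0,1) (1,0) (1,1)] -> total=5
Click 3 (2,3) count=1: revealed 1 new [(2,3)] -> total=6
Click 4 (2,2) count=1: revealed 1 new [(2,2)] -> total=7

Answer: ##.....
##.....
..##...
.......
.......
.......
...#...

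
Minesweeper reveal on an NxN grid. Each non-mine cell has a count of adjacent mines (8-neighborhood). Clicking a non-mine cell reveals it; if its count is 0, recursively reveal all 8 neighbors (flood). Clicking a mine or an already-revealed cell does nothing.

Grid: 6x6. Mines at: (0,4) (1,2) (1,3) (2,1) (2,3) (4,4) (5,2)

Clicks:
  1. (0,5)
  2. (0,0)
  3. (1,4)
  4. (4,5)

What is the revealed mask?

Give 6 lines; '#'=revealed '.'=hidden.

Click 1 (0,5) count=1: revealed 1 new [(0,5)] -> total=1
Click 2 (0,0) count=0: revealed 4 new [(0,0) (0,1) (1,0) (1,1)] -> total=5
Click 3 (1,4) count=3: revealed 1 new [(1,4)] -> total=6
Click 4 (4,5) count=1: revealed 1 new [(4,5)] -> total=7

Answer: ##...#
##..#.
......
......
.....#
......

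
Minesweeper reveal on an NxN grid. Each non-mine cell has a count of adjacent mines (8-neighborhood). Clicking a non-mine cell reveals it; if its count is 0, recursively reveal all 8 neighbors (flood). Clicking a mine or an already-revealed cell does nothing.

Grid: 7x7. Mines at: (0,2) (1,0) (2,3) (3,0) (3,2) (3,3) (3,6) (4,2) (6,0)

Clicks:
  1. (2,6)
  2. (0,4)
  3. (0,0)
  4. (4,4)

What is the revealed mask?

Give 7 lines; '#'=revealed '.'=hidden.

Answer: #..####
...####
....###
.......
....#..
.......
.......

Derivation:
Click 1 (2,6) count=1: revealed 1 new [(2,6)] -> total=1
Click 2 (0,4) count=0: revealed 10 new [(0,3) (0,4) (0,5) (0,6) (1,3) (1,4) (1,5) (1,6) (2,4) (2,5)] -> total=11
Click 3 (0,0) count=1: revealed 1 new [(0,0)] -> total=12
Click 4 (4,4) count=1: revealed 1 new [(4,4)] -> total=13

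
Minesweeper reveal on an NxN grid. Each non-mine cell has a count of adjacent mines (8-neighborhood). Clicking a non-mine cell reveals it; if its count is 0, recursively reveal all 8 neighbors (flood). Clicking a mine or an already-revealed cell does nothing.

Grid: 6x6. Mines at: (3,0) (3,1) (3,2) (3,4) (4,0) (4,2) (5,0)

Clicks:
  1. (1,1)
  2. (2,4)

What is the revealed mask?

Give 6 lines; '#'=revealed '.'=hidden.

Answer: ######
######
######
......
......
......

Derivation:
Click 1 (1,1) count=0: revealed 18 new [(0,0) (0,1) (0,2) (0,3) (0,4) (0,5) (1,0) (1,1) (1,2) (1,3) (1,4) (1,5) (2,0) (2,1) (2,2) (2,3) (2,4) (2,5)] -> total=18
Click 2 (2,4) count=1: revealed 0 new [(none)] -> total=18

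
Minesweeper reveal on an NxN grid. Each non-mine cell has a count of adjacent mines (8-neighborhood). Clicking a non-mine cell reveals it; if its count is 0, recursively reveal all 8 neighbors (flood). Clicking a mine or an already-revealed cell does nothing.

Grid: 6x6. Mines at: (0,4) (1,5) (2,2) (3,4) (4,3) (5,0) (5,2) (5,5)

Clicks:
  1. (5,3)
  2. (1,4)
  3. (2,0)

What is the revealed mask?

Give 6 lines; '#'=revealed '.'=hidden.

Answer: ####..
#####.
##....
##....
##....
...#..

Derivation:
Click 1 (5,3) count=2: revealed 1 new [(5,3)] -> total=1
Click 2 (1,4) count=2: revealed 1 new [(1,4)] -> total=2
Click 3 (2,0) count=0: revealed 14 new [(0,0) (0,1) (0,2) (0,3) (1,0) (1,1) (1,2) (1,3) (2,0) (2,1) (3,0) (3,1) (4,0) (4,1)] -> total=16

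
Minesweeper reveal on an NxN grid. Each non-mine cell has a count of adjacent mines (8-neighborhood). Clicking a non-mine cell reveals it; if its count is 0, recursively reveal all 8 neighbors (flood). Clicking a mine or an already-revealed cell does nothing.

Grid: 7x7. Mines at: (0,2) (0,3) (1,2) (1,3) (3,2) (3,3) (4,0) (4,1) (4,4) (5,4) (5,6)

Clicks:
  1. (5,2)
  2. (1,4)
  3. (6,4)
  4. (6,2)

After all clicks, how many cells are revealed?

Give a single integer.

Click 1 (5,2) count=1: revealed 1 new [(5,2)] -> total=1
Click 2 (1,4) count=2: revealed 1 new [(1,4)] -> total=2
Click 3 (6,4) count=1: revealed 1 new [(6,4)] -> total=3
Click 4 (6,2) count=0: revealed 7 new [(5,0) (5,1) (5,3) (6,0) (6,1) (6,2) (6,3)] -> total=10

Answer: 10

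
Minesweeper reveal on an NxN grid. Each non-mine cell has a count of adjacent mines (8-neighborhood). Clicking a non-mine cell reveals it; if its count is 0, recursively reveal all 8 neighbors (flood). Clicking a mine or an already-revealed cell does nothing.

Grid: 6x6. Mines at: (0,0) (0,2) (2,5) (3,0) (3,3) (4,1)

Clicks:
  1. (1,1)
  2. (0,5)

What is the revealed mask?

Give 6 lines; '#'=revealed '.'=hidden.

Answer: ...###
.#.###
......
......
......
......

Derivation:
Click 1 (1,1) count=2: revealed 1 new [(1,1)] -> total=1
Click 2 (0,5) count=0: revealed 6 new [(0,3) (0,4) (0,5) (1,3) (1,4) (1,5)] -> total=7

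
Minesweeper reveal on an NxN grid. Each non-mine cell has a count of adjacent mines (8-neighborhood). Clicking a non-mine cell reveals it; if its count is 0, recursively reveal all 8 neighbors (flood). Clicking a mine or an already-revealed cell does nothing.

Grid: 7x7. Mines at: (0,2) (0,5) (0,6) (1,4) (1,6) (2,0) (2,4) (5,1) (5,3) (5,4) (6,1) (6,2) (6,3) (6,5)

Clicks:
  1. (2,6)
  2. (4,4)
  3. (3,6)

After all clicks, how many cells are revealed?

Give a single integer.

Answer: 9

Derivation:
Click 1 (2,6) count=1: revealed 1 new [(2,6)] -> total=1
Click 2 (4,4) count=2: revealed 1 new [(4,4)] -> total=2
Click 3 (3,6) count=0: revealed 7 new [(2,5) (3,5) (3,6) (4,5) (4,6) (5,5) (5,6)] -> total=9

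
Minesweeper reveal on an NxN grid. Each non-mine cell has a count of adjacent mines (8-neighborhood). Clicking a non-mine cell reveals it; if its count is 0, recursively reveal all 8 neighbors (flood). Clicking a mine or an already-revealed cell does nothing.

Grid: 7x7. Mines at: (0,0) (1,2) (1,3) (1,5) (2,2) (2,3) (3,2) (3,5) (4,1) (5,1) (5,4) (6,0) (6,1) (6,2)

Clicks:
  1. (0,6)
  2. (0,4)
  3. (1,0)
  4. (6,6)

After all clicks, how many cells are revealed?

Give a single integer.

Click 1 (0,6) count=1: revealed 1 new [(0,6)] -> total=1
Click 2 (0,4) count=2: revealed 1 new [(0,4)] -> total=2
Click 3 (1,0) count=1: revealed 1 new [(1,0)] -> total=3
Click 4 (6,6) count=0: revealed 6 new [(4,5) (4,6) (5,5) (5,6) (6,5) (6,6)] -> total=9

Answer: 9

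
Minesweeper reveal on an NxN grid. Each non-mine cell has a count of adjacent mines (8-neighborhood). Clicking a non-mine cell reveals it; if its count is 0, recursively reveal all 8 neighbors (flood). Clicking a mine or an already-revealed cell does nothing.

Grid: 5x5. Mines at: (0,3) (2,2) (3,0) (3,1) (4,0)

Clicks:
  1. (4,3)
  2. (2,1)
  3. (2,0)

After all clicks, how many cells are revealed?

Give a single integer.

Click 1 (4,3) count=0: revealed 10 new [(1,3) (1,4) (2,3) (2,4) (3,2) (3,3) (3,4) (4,2) (4,3) (4,4)] -> total=10
Click 2 (2,1) count=3: revealed 1 new [(2,1)] -> total=11
Click 3 (2,0) count=2: revealed 1 new [(2,0)] -> total=12

Answer: 12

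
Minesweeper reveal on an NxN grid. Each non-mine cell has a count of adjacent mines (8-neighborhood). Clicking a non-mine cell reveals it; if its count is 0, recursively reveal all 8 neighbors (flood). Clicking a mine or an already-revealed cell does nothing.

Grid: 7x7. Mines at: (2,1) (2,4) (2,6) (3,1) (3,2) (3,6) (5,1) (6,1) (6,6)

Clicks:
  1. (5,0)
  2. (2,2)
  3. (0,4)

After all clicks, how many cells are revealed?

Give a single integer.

Answer: 16

Derivation:
Click 1 (5,0) count=2: revealed 1 new [(5,0)] -> total=1
Click 2 (2,2) count=3: revealed 1 new [(2,2)] -> total=2
Click 3 (0,4) count=0: revealed 14 new [(0,0) (0,1) (0,2) (0,3) (0,4) (0,5) (0,6) (1,0) (1,1) (1,2) (1,3) (1,4) (1,5) (1,6)] -> total=16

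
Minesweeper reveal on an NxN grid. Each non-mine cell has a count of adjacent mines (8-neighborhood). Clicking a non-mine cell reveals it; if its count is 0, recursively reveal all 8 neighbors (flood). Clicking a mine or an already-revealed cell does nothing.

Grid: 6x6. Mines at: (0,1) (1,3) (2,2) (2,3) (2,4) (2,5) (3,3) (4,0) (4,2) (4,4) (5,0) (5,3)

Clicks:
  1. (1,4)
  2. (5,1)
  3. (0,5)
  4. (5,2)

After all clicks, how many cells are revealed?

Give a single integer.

Click 1 (1,4) count=4: revealed 1 new [(1,4)] -> total=1
Click 2 (5,1) count=3: revealed 1 new [(5,1)] -> total=2
Click 3 (0,5) count=0: revealed 3 new [(0,4) (0,5) (1,5)] -> total=5
Click 4 (5,2) count=2: revealed 1 new [(5,2)] -> total=6

Answer: 6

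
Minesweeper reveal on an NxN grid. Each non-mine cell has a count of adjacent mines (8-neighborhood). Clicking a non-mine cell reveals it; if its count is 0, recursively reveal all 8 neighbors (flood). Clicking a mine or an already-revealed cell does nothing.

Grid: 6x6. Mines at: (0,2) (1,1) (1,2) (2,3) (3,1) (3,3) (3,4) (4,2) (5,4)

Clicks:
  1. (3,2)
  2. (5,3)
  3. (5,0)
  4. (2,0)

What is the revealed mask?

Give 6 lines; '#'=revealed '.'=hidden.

Click 1 (3,2) count=4: revealed 1 new [(3,2)] -> total=1
Click 2 (5,3) count=2: revealed 1 new [(5,3)] -> total=2
Click 3 (5,0) count=0: revealed 4 new [(4,0) (4,1) (5,0) (5,1)] -> total=6
Click 4 (2,0) count=2: revealed 1 new [(2,0)] -> total=7

Answer: ......
......
#.....
..#...
##....
##.#..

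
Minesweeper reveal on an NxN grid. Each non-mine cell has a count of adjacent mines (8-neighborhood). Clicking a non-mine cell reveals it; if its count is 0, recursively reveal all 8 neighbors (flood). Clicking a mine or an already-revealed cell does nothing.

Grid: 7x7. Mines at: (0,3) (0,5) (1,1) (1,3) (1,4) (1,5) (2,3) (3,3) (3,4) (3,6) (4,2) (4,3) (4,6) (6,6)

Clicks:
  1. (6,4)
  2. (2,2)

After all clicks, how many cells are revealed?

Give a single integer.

Answer: 19

Derivation:
Click 1 (6,4) count=0: revealed 18 new [(2,0) (2,1) (3,0) (3,1) (4,0) (4,1) (5,0) (5,1) (5,2) (5,3) (5,4) (5,5) (6,0) (6,1) (6,2) (6,3) (6,4) (6,5)] -> total=18
Click 2 (2,2) count=4: revealed 1 new [(2,2)] -> total=19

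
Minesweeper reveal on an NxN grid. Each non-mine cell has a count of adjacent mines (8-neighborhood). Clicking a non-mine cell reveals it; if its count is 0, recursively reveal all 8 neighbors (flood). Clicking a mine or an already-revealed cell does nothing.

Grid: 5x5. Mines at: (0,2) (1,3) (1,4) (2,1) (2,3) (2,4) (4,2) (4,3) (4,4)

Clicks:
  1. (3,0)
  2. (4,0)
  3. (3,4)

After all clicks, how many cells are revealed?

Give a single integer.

Answer: 5

Derivation:
Click 1 (3,0) count=1: revealed 1 new [(3,0)] -> total=1
Click 2 (4,0) count=0: revealed 3 new [(3,1) (4,0) (4,1)] -> total=4
Click 3 (3,4) count=4: revealed 1 new [(3,4)] -> total=5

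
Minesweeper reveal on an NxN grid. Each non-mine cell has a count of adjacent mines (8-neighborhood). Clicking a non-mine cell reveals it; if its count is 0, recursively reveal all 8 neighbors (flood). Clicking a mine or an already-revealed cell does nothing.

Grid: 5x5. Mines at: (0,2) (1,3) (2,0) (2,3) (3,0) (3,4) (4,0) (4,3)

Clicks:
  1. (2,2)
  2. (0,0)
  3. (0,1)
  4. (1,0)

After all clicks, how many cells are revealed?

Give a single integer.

Click 1 (2,2) count=2: revealed 1 new [(2,2)] -> total=1
Click 2 (0,0) count=0: revealed 4 new [(0,0) (0,1) (1,0) (1,1)] -> total=5
Click 3 (0,1) count=1: revealed 0 new [(none)] -> total=5
Click 4 (1,0) count=1: revealed 0 new [(none)] -> total=5

Answer: 5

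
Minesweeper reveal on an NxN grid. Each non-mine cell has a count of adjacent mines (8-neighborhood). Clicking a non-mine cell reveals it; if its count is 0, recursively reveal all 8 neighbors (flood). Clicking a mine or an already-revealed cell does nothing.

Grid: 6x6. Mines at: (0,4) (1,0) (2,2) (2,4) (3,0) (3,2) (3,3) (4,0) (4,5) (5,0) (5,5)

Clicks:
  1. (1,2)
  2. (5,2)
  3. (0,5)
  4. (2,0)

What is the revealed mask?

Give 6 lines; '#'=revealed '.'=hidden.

Click 1 (1,2) count=1: revealed 1 new [(1,2)] -> total=1
Click 2 (5,2) count=0: revealed 8 new [(4,1) (4,2) (4,3) (4,4) (5,1) (5,2) (5,3) (5,4)] -> total=9
Click 3 (0,5) count=1: revealed 1 new [(0,5)] -> total=10
Click 4 (2,0) count=2: revealed 1 new [(2,0)] -> total=11

Answer: .....#
..#...
#.....
......
.####.
.####.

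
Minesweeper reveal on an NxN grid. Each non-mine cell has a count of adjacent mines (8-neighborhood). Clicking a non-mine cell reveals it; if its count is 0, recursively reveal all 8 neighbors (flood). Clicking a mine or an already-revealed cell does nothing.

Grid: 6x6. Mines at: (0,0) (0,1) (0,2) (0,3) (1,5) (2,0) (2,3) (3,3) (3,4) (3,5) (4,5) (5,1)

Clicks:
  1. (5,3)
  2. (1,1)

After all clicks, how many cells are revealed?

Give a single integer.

Answer: 7

Derivation:
Click 1 (5,3) count=0: revealed 6 new [(4,2) (4,3) (4,4) (5,2) (5,3) (5,4)] -> total=6
Click 2 (1,1) count=4: revealed 1 new [(1,1)] -> total=7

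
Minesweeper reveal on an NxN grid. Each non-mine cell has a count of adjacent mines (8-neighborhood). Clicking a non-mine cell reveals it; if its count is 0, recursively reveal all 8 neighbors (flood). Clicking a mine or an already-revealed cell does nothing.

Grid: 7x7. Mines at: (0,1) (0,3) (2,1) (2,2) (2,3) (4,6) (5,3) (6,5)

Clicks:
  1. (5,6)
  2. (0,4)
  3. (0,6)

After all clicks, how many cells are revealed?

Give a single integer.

Click 1 (5,6) count=2: revealed 1 new [(5,6)] -> total=1
Click 2 (0,4) count=1: revealed 1 new [(0,4)] -> total=2
Click 3 (0,6) count=0: revealed 11 new [(0,5) (0,6) (1,4) (1,5) (1,6) (2,4) (2,5) (2,6) (3,4) (3,5) (3,6)] -> total=13

Answer: 13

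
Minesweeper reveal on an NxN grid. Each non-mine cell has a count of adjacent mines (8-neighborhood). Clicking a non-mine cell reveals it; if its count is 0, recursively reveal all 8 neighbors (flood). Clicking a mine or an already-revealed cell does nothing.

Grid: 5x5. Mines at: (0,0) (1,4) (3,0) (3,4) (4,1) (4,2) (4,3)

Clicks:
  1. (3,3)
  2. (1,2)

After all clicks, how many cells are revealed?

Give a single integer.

Click 1 (3,3) count=3: revealed 1 new [(3,3)] -> total=1
Click 2 (1,2) count=0: revealed 11 new [(0,1) (0,2) (0,3) (1,1) (1,2) (1,3) (2,1) (2,2) (2,3) (3,1) (3,2)] -> total=12

Answer: 12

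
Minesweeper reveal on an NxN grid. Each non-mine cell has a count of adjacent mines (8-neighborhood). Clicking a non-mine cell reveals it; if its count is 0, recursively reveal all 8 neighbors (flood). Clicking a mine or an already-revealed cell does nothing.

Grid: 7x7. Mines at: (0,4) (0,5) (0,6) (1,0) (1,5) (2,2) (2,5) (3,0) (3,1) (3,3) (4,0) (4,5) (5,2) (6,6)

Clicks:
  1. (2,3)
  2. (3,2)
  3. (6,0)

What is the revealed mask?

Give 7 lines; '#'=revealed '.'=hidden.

Click 1 (2,3) count=2: revealed 1 new [(2,3)] -> total=1
Click 2 (3,2) count=3: revealed 1 new [(3,2)] -> total=2
Click 3 (6,0) count=0: revealed 4 new [(5,0) (5,1) (6,0) (6,1)] -> total=6

Answer: .......
.......
...#...
..#....
.......
##.....
##.....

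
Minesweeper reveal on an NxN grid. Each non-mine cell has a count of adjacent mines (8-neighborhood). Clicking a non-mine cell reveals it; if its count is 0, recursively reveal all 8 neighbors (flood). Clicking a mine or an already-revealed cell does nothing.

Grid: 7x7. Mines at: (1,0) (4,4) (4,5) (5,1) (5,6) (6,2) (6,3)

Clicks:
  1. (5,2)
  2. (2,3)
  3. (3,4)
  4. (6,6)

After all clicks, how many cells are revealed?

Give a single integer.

Answer: 32

Derivation:
Click 1 (5,2) count=3: revealed 1 new [(5,2)] -> total=1
Click 2 (2,3) count=0: revealed 30 new [(0,1) (0,2) (0,3) (0,4) (0,5) (0,6) (1,1) (1,2) (1,3) (1,4) (1,5) (1,6) (2,0) (2,1) (2,2) (2,3) (2,4) (2,5) (2,6) (3,0) (3,1) (3,2) (3,3) (3,4) (3,5) (3,6) (4,0) (4,1) (4,2) (4,3)] -> total=31
Click 3 (3,4) count=2: revealed 0 new [(none)] -> total=31
Click 4 (6,6) count=1: revealed 1 new [(6,6)] -> total=32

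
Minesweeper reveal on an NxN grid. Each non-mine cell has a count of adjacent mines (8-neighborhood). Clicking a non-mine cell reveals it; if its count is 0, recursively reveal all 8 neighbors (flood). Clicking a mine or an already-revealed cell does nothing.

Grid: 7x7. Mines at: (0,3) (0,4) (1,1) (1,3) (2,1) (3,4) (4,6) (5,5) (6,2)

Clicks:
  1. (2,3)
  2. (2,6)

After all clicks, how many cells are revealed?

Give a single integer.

Answer: 9

Derivation:
Click 1 (2,3) count=2: revealed 1 new [(2,3)] -> total=1
Click 2 (2,6) count=0: revealed 8 new [(0,5) (0,6) (1,5) (1,6) (2,5) (2,6) (3,5) (3,6)] -> total=9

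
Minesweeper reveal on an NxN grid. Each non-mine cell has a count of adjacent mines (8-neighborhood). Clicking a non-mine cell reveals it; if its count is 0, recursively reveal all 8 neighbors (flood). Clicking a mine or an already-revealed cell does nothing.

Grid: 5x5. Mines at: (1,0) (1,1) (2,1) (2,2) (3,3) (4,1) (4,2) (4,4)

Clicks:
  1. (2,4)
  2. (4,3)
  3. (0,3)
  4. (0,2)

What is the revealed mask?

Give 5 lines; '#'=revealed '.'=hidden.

Answer: ..###
..###
...##
.....
...#.

Derivation:
Click 1 (2,4) count=1: revealed 1 new [(2,4)] -> total=1
Click 2 (4,3) count=3: revealed 1 new [(4,3)] -> total=2
Click 3 (0,3) count=0: revealed 7 new [(0,2) (0,3) (0,4) (1,2) (1,3) (1,4) (2,3)] -> total=9
Click 4 (0,2) count=1: revealed 0 new [(none)] -> total=9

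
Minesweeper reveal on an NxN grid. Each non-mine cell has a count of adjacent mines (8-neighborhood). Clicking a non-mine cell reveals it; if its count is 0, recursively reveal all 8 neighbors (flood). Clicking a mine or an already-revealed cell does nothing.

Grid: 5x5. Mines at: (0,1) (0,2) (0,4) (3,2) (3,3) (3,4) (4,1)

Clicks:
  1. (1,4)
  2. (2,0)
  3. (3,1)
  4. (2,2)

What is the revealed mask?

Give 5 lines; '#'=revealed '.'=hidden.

Answer: .....
##..#
###..
##...
.....

Derivation:
Click 1 (1,4) count=1: revealed 1 new [(1,4)] -> total=1
Click 2 (2,0) count=0: revealed 6 new [(1,0) (1,1) (2,0) (2,1) (3,0) (3,1)] -> total=7
Click 3 (3,1) count=2: revealed 0 new [(none)] -> total=7
Click 4 (2,2) count=2: revealed 1 new [(2,2)] -> total=8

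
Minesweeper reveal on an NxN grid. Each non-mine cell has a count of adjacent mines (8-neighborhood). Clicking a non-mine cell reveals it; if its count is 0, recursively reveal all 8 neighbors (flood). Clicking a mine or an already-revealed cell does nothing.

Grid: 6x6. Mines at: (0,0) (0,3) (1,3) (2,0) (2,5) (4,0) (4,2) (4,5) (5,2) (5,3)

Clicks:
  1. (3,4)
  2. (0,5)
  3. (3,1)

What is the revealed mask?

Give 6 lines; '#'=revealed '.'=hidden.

Answer: ....##
....##
......
.#..#.
......
......

Derivation:
Click 1 (3,4) count=2: revealed 1 new [(3,4)] -> total=1
Click 2 (0,5) count=0: revealed 4 new [(0,4) (0,5) (1,4) (1,5)] -> total=5
Click 3 (3,1) count=3: revealed 1 new [(3,1)] -> total=6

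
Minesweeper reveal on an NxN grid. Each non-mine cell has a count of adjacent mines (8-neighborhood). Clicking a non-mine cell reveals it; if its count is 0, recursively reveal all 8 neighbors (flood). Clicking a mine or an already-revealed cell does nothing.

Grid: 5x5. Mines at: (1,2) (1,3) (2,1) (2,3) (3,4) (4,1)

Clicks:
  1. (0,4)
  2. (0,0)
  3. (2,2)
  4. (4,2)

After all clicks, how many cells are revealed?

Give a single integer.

Click 1 (0,4) count=1: revealed 1 new [(0,4)] -> total=1
Click 2 (0,0) count=0: revealed 4 new [(0,0) (0,1) (1,0) (1,1)] -> total=5
Click 3 (2,2) count=4: revealed 1 new [(2,2)] -> total=6
Click 4 (4,2) count=1: revealed 1 new [(4,2)] -> total=7

Answer: 7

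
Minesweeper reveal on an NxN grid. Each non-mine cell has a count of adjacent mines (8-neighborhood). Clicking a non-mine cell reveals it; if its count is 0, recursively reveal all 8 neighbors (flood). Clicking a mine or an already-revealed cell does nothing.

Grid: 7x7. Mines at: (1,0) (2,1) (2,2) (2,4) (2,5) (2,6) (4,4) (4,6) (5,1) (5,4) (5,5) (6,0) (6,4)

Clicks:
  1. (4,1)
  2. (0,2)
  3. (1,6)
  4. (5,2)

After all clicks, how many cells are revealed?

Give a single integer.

Answer: 14

Derivation:
Click 1 (4,1) count=1: revealed 1 new [(4,1)] -> total=1
Click 2 (0,2) count=0: revealed 12 new [(0,1) (0,2) (0,3) (0,4) (0,5) (0,6) (1,1) (1,2) (1,3) (1,4) (1,5) (1,6)] -> total=13
Click 3 (1,6) count=2: revealed 0 new [(none)] -> total=13
Click 4 (5,2) count=1: revealed 1 new [(5,2)] -> total=14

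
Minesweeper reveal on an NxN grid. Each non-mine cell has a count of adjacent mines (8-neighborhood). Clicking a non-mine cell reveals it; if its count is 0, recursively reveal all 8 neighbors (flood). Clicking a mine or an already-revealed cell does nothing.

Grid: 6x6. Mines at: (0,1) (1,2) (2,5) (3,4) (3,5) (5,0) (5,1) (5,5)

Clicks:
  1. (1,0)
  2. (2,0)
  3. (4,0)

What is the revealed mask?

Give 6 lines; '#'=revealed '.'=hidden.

Answer: ......
##....
####..
####..
####..
......

Derivation:
Click 1 (1,0) count=1: revealed 1 new [(1,0)] -> total=1
Click 2 (2,0) count=0: revealed 13 new [(1,1) (2,0) (2,1) (2,2) (2,3) (3,0) (3,1) (3,2) (3,3) (4,0) (4,1) (4,2) (4,3)] -> total=14
Click 3 (4,0) count=2: revealed 0 new [(none)] -> total=14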